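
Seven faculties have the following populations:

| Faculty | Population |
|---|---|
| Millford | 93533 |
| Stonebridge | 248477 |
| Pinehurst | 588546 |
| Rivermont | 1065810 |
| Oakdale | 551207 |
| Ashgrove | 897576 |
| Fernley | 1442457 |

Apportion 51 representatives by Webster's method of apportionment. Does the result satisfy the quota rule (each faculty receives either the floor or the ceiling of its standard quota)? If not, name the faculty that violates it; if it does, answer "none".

none

Standard quotas: Millford 0.976, Stonebridge 2.593, Pinehurst 6.141, Rivermont 11.121, Oakdale 5.752, Ashgrove 9.366, Fernley 15.051.
Webster allocation: Millford 1, Stonebridge 3, Pinehurst 6, Rivermont 11, Oakdale 6, Ashgrove 9, Fernley 15.
Every allocation lies between the lower and upper quota.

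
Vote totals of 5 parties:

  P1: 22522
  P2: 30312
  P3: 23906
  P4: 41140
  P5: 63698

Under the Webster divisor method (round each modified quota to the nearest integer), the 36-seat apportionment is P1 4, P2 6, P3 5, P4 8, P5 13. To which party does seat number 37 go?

P1

Priority for the next seat is population ÷ (current seats + 0.5).
Priorities: P1 5004.889, P2 4663.385, P3 4346.545, P4 4840.000, P5 4718.370.
Highest priority: P1.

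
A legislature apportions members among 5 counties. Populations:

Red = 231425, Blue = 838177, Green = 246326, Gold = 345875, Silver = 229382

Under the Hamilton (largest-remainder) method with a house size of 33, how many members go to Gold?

The standard divisor is 1891185/33 ≈ 57308.636.
Standard quotas: Red 4.0382, Blue 14.6257, Green 4.2982, Gold 6.0353, Silver 4.0026.
Lower quotas: Red 4, Blue 14, Green 4, Gold 6, Silver 4 (sum 32, leaving 1 seat).
Remainders in descending order: Blue 0.6257, Green 0.2982, Red 0.0382, Gold 0.0353, Silver 0.0026.
Largest remainder: Blue receives the extra seat.
Gold receives 6.

6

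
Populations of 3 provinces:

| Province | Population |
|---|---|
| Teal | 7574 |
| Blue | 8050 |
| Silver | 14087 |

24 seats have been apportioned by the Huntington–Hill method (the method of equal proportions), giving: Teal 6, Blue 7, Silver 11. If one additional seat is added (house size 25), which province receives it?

Silver

Priority for the next seat is population ÷ (√(s·(s+1))).
Priorities: Teal 1168.694, Blue 1075.726, Silver 1226.116.
Highest priority: Silver.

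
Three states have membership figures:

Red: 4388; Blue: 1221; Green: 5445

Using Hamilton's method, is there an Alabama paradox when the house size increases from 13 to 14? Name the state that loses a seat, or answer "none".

At 13 seats: Red 5, Blue 2, Green 6.
At 14 seats: Red 6, Blue 1, Green 7.
Blue drops from 2 to 1.

Blue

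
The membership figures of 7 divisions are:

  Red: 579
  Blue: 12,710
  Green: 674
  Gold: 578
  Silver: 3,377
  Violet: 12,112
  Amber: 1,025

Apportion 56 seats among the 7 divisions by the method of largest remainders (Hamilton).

Total 31055; standard divisor 31055/56 ≈ 554.554.
Standard quotas: Red 1.0441, Blue 22.9193, Green 1.2154, Gold 1.0423, Silver 6.0896, Violet 21.8410, Amber 1.8483.
Lower quotas: Red 1, Blue 22, Green 1, Gold 1, Silver 6, Violet 21, Amber 1 (sum 53, leaving 3 seats).
Remainders in descending order: Blue 0.9193, Amber 0.8483, Violet 0.8410, Green 0.2154, Silver 0.0896, Red 0.0441, Gold 0.0423.
Largest remainders: Blue, Amber, Violet receive the extra seats.

Red=1; Blue=23; Green=1; Gold=1; Silver=6; Violet=22; Amber=2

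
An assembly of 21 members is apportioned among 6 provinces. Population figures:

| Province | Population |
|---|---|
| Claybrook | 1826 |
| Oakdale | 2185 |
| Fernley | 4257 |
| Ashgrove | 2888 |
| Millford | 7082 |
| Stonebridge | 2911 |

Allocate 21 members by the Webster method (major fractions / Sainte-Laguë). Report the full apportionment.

Claybrook=2, Oakdale=2, Fernley=4, Ashgrove=3, Millford=7, Stonebridge=3

Standard divisor 21149/21 ≈ 1007.095; standard quotas: Claybrook 1.813, Oakdale 2.170, Fernley 4.227, Ashgrove 2.868, Millford 7.032, Stonebridge 2.890.
Rounding to the nearest integer gives Claybrook 2, Oakdale 2, Fernley 4, Ashgrove 3, Millford 7, Stonebridge 3 — total 21, matching the house size, so no adjustment is needed.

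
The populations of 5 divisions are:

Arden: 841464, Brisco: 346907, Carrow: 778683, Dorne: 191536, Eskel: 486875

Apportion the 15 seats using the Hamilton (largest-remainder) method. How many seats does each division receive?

Standard divisor: 2645465 ÷ 15 ≈ 176364.333.
Standard quotas: Arden 4.7712, Brisco 1.9670, Carrow 4.4152, Dorne 1.0860, Eskel 2.7606.
Lower quotas: Arden 4, Brisco 1, Carrow 4, Dorne 1, Eskel 2 (sum 12, leaving 3 seats).
Remainders in descending order: Brisco 0.9670, Arden 0.7712, Eskel 0.7606, Carrow 0.4152, Dorne 0.0860.
The surplus seats go to Brisco, Arden, Eskel.

Arden=5; Brisco=2; Carrow=4; Dorne=1; Eskel=3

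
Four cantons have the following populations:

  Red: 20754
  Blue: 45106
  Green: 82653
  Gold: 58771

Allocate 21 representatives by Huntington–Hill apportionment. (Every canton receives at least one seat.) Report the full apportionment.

With divisor 9913: modified quotas Red 2.094, Blue 4.550, Green 8.338, Gold 5.929.
Geometric-mean thresholds: Red √(2·3)=2.449, Blue √(4·5)=4.472, Green √(8·9)=8.485, Gold √(5·6)=5.477.
Each quota rounded against its threshold gives Red 2, Blue 5, Green 8, Gold 6 (total 21).

Red 2, Blue 5, Green 8, Gold 6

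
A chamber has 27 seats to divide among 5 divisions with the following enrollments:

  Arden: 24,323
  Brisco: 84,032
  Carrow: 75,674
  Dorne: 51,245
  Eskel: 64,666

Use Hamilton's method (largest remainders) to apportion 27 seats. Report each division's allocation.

Arden=2; Brisco=7; Carrow=7; Dorne=5; Eskel=6

Total 299940; standard divisor 299940/27 ≈ 11108.889.
Standard quotas: Arden 2.1895, Brisco 7.5644, Carrow 6.8120, Dorne 4.6130, Eskel 5.8211.
Lower quotas: Arden 2, Brisco 7, Carrow 6, Dorne 4, Eskel 5 (sum 24, leaving 3 seats).
Remainders in descending order: Eskel 0.8211, Carrow 0.8120, Dorne 0.6130, Brisco 0.5644, Arden 0.1895.
The surplus seats go to Eskel, Carrow, Dorne.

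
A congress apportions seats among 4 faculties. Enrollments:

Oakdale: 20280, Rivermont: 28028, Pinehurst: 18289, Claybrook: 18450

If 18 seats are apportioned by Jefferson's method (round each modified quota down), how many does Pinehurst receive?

4

Standard divisor 85047/18 ≈ 4724.833; standard quotas: Oakdale 4.292, Rivermont 5.932, Pinehurst 3.871, Claybrook 3.905.
Rounding down gives 4, 5, 3, 3 = 15 seats, so the divisor must be adjusted.
With modified divisor 4300: modified quotas Oakdale 4.716, Rivermont 6.518, Pinehurst 4.253, Claybrook 4.291.
Rounding down: Oakdale 4, Rivermont 6, Pinehurst 4, Claybrook 4 (total 18).
Pinehurst receives 4.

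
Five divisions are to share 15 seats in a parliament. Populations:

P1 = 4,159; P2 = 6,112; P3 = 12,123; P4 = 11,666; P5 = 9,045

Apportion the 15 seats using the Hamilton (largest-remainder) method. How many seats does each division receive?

Standard divisor: 43105 ÷ 15 ≈ 2873.667.
Standard quotas: P1 1.4473, P2 2.1269, P3 4.2187, P4 4.0596, P5 3.1475.
Lower quotas: P1 1, P2 2, P3 4, P4 4, P5 3 (sum 14, leaving 1 seat).
Remainders in descending order: P1 0.4473, P3 0.2187, P5 0.1475, P2 0.1269, P4 0.0596.
The surplus seat goes to P1.

P1 2, P2 2, P3 4, P4 4, P5 3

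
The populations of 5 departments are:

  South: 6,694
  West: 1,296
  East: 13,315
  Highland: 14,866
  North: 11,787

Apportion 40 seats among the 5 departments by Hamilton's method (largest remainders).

The standard divisor is 47958/40 ≈ 1198.95.
Standard quotas: South 5.5832, West 1.0809, East 11.1056, Highland 12.3992, North 9.8311.
Lower quotas: South 5, West 1, East 11, Highland 12, North 9 (sum 38, leaving 2 seats).
Remainders in descending order: North 0.8311, South 0.5832, Highland 0.3992, East 0.1056, West 0.0809.
The surplus seats go to North, South.

South: 6, West: 1, East: 11, Highland: 12, North: 10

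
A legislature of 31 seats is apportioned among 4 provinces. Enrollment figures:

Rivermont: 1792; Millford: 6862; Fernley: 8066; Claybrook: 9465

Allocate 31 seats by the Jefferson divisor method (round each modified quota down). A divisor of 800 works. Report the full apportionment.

Rivermont 2, Millford 8, Fernley 10, Claybrook 11

With modified divisor 800: modified quotas Rivermont 2.240, Millford 8.578, Fernley 10.082, Claybrook 11.831.
Rounding down: Rivermont 2, Millford 8, Fernley 10, Claybrook 11 (total 31).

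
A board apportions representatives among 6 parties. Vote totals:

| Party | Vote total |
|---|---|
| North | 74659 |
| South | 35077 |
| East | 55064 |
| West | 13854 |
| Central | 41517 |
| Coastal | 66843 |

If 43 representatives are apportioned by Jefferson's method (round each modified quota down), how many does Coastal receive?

10

Standard divisor 287014/43 ≈ 6674.744; standard quotas: North 11.185, South 5.255, East 8.250, West 2.076, Central 6.220, Coastal 10.014.
Rounding down gives 11, 5, 8, 2, 6, 10 = 42 seats, so the divisor must be adjusted.
With modified divisor 6200: modified quotas North 12.042, South 5.658, East 8.881, West 2.235, Central 6.696, Coastal 10.781.
Rounding down: North 12, South 5, East 8, West 2, Central 6, Coastal 10 (total 43).
Coastal receives 10.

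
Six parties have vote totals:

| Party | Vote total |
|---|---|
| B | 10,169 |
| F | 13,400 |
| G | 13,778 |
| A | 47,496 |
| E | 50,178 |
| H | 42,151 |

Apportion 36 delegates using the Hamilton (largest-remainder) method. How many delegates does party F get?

3

Standard divisor: 177172 ÷ 36 ≈ 4921.444.
Standard quotas: B 2.0663, F 2.7228, G 2.7996, A 9.6508, E 10.1958, H 8.5648.
Lower quotas: B 2, F 2, G 2, A 9, E 10, H 8 (sum 33, leaving 3 seats).
Remainders in descending order: G 0.7996, F 0.7228, A 0.6508, H 0.5648, E 0.1958, B 0.0663.
The surplus seats go to G, F, A.
F receives 3.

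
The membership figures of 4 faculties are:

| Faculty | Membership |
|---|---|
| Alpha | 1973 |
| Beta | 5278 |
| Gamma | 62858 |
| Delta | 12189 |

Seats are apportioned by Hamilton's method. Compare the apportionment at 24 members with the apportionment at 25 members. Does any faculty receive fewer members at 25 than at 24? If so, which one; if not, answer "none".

Alpha

At 24 seats: Alpha 1, Beta 1, Gamma 18, Delta 4.
At 25 seats: Alpha 0, Beta 2, Gamma 19, Delta 4.
Alpha drops from 1 to 0.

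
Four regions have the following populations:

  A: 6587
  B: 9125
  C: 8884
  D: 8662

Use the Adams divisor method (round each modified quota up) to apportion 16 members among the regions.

A 3, B 5, C 4, D 4

Standard divisor 33258/16 ≈ 2078.625; standard quotas: A 3.169, B 4.390, C 4.274, D 4.167.
Rounding up gives 4, 5, 5, 5 = 19 seats, so the divisor must be adjusted.
With modified divisor 2250: modified quotas A 2.928, B 4.056, C 3.948, D 3.850.
Rounding up: A 3, B 5, C 4, D 4 (total 16).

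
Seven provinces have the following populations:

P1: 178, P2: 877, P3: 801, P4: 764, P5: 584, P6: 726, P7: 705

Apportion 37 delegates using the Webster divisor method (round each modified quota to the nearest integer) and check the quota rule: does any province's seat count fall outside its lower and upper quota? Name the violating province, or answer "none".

none

Standard quotas: P1 1.421, P2 7.001, P3 6.394, P4 6.099, P5 4.662, P6 5.795, P7 5.628.
Webster allocation: P1 1, P2 7, P3 6, P4 6, P5 5, P6 6, P7 6.
Every allocation lies between the lower and upper quota.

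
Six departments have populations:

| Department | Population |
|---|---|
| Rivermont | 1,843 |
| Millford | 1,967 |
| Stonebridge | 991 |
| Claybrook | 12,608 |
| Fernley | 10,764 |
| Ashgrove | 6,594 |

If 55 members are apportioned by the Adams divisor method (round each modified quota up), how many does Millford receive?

3

Standard divisor 34767/55 ≈ 632.127; standard quotas: Rivermont 2.916, Millford 3.112, Stonebridge 1.568, Claybrook 19.945, Fernley 17.028, Ashgrove 10.431.
Rounding up gives 3, 4, 2, 20, 18, 11 = 58 seats, so the divisor must be adjusted.
With modified divisor 661: modified quotas Rivermont 2.788, Millford 2.976, Stonebridge 1.499, Claybrook 19.074, Fernley 16.284, Ashgrove 9.976.
Rounding up: Rivermont 3, Millford 3, Stonebridge 2, Claybrook 20, Fernley 17, Ashgrove 10 (total 55).
Millford receives 3.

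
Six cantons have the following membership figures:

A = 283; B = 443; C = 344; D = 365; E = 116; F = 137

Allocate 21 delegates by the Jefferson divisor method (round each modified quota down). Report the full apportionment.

A=4, B=6, C=4, D=5, E=1, F=1

Standard divisor 1688/21 ≈ 80.381; standard quotas: A 3.521, B 5.511, C 4.280, D 4.541, E 1.443, F 1.704.
Rounding down gives 3, 5, 4, 4, 1, 1 = 18 seats, so the divisor must be adjusted.
With modified divisor 70: modified quotas A 4.043, B 6.329, C 4.914, D 5.214, E 1.657, F 1.957.
Rounding down: A 4, B 6, C 4, D 5, E 1, F 1 (total 21).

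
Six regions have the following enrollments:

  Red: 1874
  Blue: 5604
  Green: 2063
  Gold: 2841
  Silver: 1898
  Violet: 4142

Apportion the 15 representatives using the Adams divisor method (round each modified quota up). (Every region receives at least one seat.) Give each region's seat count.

Red 2; Blue 4; Green 2; Gold 2; Silver 2; Violet 3

Standard divisor 18422/15 ≈ 1228.133; standard quotas: Red 1.526, Blue 4.563, Green 1.680, Gold 2.313, Silver 1.545, Violet 3.373.
Rounding up gives 2, 5, 2, 3, 2, 4 = 18 seats, so the divisor must be adjusted.
With modified divisor 1600: modified quotas Red 1.171, Blue 3.502, Green 1.289, Gold 1.776, Silver 1.186, Violet 2.589.
Rounding up: Red 2, Blue 4, Green 2, Gold 2, Silver 2, Violet 3 (total 15).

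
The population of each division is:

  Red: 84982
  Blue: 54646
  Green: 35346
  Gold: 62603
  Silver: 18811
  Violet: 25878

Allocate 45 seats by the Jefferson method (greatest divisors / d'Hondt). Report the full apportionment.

Red 14, Blue 9, Green 5, Gold 10, Silver 3, Violet 4

Standard divisor 282266/45 ≈ 6272.578; standard quotas: Red 13.548, Blue 8.712, Green 5.635, Gold 9.980, Silver 2.999, Violet 4.126.
Rounding down gives 13, 8, 5, 9, 2, 4 = 41 seats, so the divisor must be adjusted.
With modified divisor 6000: modified quotas Red 14.164, Blue 9.108, Green 5.891, Gold 10.434, Silver 3.135, Violet 4.313.
Rounding down: Red 14, Blue 9, Green 5, Gold 10, Silver 3, Violet 4 (total 45).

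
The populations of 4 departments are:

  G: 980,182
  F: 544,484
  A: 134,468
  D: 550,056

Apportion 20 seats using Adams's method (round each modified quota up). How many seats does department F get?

5

Standard divisor 2209190/20 ≈ 110459.5; standard quotas: G 8.874, F 4.929, A 1.217, D 4.980.
Rounding up gives 9, 5, 2, 5 = 21 seats, so the divisor must be adjusted.
With modified divisor 128500: modified quotas G 7.628, F 4.237, A 1.046, D 4.281.
Rounding up: G 8, F 5, A 2, D 5 (total 20).
F receives 5.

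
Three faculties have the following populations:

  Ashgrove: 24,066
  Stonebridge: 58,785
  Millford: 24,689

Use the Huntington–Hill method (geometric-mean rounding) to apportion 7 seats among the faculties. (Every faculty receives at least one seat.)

Ashgrove: 2; Stonebridge: 3; Millford: 2

With divisor 16993: modified quotas Ashgrove 1.416, Stonebridge 3.459, Millford 1.453.
Geometric-mean thresholds: Ashgrove √(1·2)=1.414, Stonebridge √(3·4)=3.464, Millford √(1·2)=1.414.
Each quota rounded against its threshold gives Ashgrove 2, Stonebridge 3, Millford 2 (total 7).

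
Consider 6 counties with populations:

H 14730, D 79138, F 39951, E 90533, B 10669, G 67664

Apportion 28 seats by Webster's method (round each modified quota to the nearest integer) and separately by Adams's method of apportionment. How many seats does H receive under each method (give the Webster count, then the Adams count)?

1 and 2

Webster: H 1, D 7, F 4, E 9, B 1, G 6.
Adams: H 2, D 7, F 4, E 8, B 1, G 6.
H gets 1 under Webster and 2 under Adams.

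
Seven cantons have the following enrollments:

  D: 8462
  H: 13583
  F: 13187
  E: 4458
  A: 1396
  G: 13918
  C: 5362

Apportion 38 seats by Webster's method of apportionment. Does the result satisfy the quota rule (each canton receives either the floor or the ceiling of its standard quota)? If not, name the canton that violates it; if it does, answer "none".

Standard quotas: D 5.327, H 8.550, F 8.301, E 2.806, A 0.879, G 8.761, C 3.375.
Webster allocation: D 5, H 9, F 8, E 3, A 1, G 9, C 3.
Every allocation lies between the lower and upper quota.

none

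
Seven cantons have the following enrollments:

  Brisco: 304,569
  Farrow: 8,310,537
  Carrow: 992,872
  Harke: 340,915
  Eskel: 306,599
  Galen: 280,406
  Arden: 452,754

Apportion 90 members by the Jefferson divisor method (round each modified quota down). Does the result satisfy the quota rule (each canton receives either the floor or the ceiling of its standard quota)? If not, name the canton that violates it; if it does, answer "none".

Standard quotas: Brisco 2.495, Farrow 68.066, Carrow 8.132, Harke 2.792, Eskel 2.511, Galen 2.297, Arden 3.708.
Jefferson allocation: Brisco 2, Farrow 71, Carrow 8, Harke 2, Eskel 2, Galen 2, Arden 3.
Farrow has quota 68.066 (lower 68, upper 69) but receives 71 — outside the quota interval.

Farrow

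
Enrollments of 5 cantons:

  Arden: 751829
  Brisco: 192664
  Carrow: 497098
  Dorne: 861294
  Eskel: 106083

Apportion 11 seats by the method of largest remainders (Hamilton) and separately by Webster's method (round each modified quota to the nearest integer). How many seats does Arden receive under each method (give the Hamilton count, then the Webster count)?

Hamilton: Arden 3, Brisco 1, Carrow 2, Dorne 4, Eskel 1.
Webster: Arden 4, Brisco 1, Carrow 2, Dorne 4, Eskel 0.
Arden gets 3 under Hamilton and 4 under Webster.

3 and 4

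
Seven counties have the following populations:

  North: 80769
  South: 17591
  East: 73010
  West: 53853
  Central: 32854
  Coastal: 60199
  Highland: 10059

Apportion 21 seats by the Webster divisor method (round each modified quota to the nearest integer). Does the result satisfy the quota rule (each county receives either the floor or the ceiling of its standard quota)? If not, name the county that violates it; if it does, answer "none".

Standard quotas: North 5.166, South 1.125, East 4.670, West 3.444, Central 2.101, Coastal 3.850, Highland 0.643.
Webster allocation: North 5, South 1, East 5, West 3, Central 2, Coastal 4, Highland 1.
Every allocation lies between the lower and upper quota.

none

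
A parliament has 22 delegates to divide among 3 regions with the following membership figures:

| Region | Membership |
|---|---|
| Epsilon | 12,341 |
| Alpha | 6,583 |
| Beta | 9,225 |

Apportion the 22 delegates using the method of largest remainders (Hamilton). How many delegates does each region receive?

Standard divisor: 28149 ÷ 22 ≈ 1279.5.
Standard quotas: Epsilon 9.6452, Alpha 5.1450, Beta 7.2098.
Lower quotas: Epsilon 9, Alpha 5, Beta 7 (sum 21, leaving 1 seat).
Remainders in descending order: Epsilon 0.6452, Beta 0.2098, Alpha 0.1450.
The surplus seat goes to Epsilon.

Epsilon 10; Alpha 5; Beta 7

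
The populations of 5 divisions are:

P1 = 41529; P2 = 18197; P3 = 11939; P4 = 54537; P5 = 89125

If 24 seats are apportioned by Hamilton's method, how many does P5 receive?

10

Total 215327; standard divisor 215327/24 ≈ 8971.958.
Standard quotas: P1 4.6288, P2 2.0282, P3 1.3307, P4 6.0786, P5 9.9337.
Lower quotas: P1 4, P2 2, P3 1, P4 6, P5 9 (sum 22, leaving 2 seats).
Remainders in descending order: P5 0.9337, P1 0.6288, P3 0.3307, P4 0.0786, P2 0.0282.
Largest remainders: P5, P1 receive the extra seats.
P5 receives 10.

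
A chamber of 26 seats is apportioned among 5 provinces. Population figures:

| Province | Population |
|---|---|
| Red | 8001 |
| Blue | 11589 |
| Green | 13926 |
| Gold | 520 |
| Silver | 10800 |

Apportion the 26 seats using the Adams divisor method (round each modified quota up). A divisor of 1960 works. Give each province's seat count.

Red: 5, Blue: 6, Green: 8, Gold: 1, Silver: 6

With modified divisor 1960: modified quotas Red 4.082, Blue 5.913, Green 7.105, Gold 0.265, Silver 5.510.
Rounding up: Red 5, Blue 6, Green 8, Gold 1, Silver 6 (total 26).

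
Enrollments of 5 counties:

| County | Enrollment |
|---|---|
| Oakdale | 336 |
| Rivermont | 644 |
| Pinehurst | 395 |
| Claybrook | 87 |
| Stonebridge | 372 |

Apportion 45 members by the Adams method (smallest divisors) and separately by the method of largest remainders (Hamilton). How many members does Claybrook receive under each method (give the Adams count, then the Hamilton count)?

Adams: Oakdale 8, Rivermont 15, Pinehurst 10, Claybrook 3, Stonebridge 9.
Hamilton: Oakdale 8, Rivermont 16, Pinehurst 10, Claybrook 2, Stonebridge 9.
Claybrook gets 3 under Adams and 2 under Hamilton.

3 and 2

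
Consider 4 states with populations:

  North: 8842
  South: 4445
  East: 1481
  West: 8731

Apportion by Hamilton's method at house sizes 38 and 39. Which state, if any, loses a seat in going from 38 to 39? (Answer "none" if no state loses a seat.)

At 38 seats: North 14, South 7, East 3, West 14.
At 39 seats: North 15, South 7, East 2, West 15.
East drops from 3 to 2.

East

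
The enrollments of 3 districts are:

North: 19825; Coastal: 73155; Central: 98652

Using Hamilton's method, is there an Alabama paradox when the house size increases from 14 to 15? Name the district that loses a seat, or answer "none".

At 14 seats: North 2, Coastal 5, Central 7.
At 15 seats: North 1, Coastal 6, Central 8.
North drops from 2 to 1.

North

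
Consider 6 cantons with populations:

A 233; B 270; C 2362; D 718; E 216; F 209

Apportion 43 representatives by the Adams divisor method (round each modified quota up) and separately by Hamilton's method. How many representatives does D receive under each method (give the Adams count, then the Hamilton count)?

7 and 8

Adams: A 3, B 3, C 24, D 7, E 3, F 3.
Hamilton: A 3, B 3, C 25, D 8, E 2, F 2.
D gets 7 under Adams and 8 under Hamilton.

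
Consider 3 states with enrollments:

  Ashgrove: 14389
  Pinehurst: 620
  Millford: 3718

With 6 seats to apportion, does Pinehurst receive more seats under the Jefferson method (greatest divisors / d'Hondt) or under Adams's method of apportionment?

Adams

Jefferson: Ashgrove 5, Pinehurst 0, Millford 1.
Adams: Ashgrove 4, Pinehurst 1, Millford 1.
Pinehurst gets 0 under Jefferson and 1 under Adams.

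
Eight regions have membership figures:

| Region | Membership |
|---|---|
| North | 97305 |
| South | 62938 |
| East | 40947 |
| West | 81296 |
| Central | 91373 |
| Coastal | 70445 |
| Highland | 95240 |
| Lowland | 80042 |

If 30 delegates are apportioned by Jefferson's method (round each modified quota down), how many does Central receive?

Standard divisor 619586/30 ≈ 20652.867; standard quotas: North 4.711, South 3.047, East 1.983, West 3.936, Central 4.424, Coastal 3.411, Highland 4.611, Lowland 3.876.
Rounding down gives 4, 3, 1, 3, 4, 3, 4, 3 = 25 seats, so the divisor must be adjusted.
With modified divisor 18700: modified quotas North 5.203, South 3.366, East 2.190, West 4.347, Central 4.886, Coastal 3.767, Highland 5.093, Lowland 4.280.
Rounding down: North 5, South 3, East 2, West 4, Central 4, Coastal 3, Highland 5, Lowland 4 (total 30).
Central receives 4.

4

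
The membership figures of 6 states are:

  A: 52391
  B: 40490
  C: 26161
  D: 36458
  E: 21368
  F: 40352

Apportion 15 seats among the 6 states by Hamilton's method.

Total 217220; standard divisor 217220/15 ≈ 14481.333.
Standard quotas: A 3.6178, B 2.7960, C 1.8065, D 2.5176, E 1.4756, F 2.7865.
Lower quotas: A 3, B 2, C 1, D 2, E 1, F 2 (sum 11, leaving 4 seats).
Remainders in descending order: C 0.8065, B 0.7960, F 0.7865, A 0.6178, D 0.5176, E 0.4756.
Largest remainders: C, B, F, A receive the extra seats.

A 4; B 3; C 2; D 2; E 1; F 3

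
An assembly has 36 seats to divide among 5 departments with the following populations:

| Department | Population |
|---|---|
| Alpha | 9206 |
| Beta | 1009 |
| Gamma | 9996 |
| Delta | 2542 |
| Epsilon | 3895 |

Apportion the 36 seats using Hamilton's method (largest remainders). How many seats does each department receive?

Standard divisor: 26648 ÷ 36 ≈ 740.222.
Standard quotas: Alpha 12.4368, Beta 1.3631, Gamma 13.5041, Delta 3.4341, Epsilon 5.2619.
Lower quotas: Alpha 12, Beta 1, Gamma 13, Delta 3, Epsilon 5 (sum 34, leaving 2 seats).
Remainders in descending order: Gamma 0.5041, Alpha 0.4368, Delta 0.4341, Beta 0.3631, Epsilon 0.2619.
Largest remainders: Gamma, Alpha receive the extra seats.

Alpha 13, Beta 1, Gamma 14, Delta 3, Epsilon 5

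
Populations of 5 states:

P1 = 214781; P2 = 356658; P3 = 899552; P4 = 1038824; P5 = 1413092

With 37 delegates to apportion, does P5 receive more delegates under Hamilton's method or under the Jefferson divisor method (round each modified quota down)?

Jefferson

Hamilton: P1 2, P2 3, P3 9, P4 10, P5 13.
Jefferson: P1 2, P2 3, P3 8, P4 10, P5 14.
P5 gets 13 under Hamilton and 14 under Jefferson.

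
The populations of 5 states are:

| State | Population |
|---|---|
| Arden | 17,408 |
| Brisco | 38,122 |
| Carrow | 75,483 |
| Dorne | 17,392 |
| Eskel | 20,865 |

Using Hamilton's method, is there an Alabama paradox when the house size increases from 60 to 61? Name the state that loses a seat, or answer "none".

At 60 seats: Arden 6, Brisco 14, Carrow 27, Dorne 6, Eskel 7.
At 61 seats: Arden 6, Brisco 14, Carrow 27, Dorne 6, Eskel 8.
No state's allocation decreased.

none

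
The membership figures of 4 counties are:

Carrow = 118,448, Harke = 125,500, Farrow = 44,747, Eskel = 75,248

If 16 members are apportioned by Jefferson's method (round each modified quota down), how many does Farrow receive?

2

Standard divisor 363943/16 ≈ 22746.438; standard quotas: Carrow 5.207, Harke 5.517, Farrow 1.967, Eskel 3.308.
Rounding down gives 5, 5, 1, 3 = 14 seats, so the divisor must be adjusted.
With modified divisor 20300: modified quotas Carrow 5.835, Harke 6.182, Farrow 2.204, Eskel 3.707.
Rounding down: Carrow 5, Harke 6, Farrow 2, Eskel 3 (total 16).
Farrow receives 2.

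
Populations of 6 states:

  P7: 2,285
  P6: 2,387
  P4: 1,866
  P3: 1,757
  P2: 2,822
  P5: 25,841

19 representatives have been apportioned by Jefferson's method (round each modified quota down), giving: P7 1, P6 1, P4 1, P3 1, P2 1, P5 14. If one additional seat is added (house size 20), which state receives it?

P5

Priority for the next seat is population ÷ (current seats + 1).
Priorities: P7 1142.500, P6 1193.500, P4 933.000, P3 878.500, P2 1411.000, P5 1722.733.
Highest priority: P5.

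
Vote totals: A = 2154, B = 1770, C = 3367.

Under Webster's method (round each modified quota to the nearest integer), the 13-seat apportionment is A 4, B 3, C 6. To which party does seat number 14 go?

Priority for the next seat is population ÷ (current seats + 0.5).
Priorities: A 478.667, B 505.714, C 518.000.
Highest priority: C.

C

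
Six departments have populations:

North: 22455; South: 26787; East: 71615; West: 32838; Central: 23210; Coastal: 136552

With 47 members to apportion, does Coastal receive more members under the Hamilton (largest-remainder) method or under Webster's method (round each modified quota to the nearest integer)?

Webster

Hamilton: North 3, South 4, East 11, West 5, Central 4, Coastal 20.
Webster: North 3, South 4, East 11, West 5, Central 3, Coastal 21.
Coastal gets 20 under Hamilton and 21 under Webster.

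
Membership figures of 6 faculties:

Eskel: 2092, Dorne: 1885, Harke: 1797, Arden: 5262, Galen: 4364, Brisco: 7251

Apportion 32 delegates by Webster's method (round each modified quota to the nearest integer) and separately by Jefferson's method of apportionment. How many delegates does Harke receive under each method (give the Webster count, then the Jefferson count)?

Webster: Eskel 3, Dorne 3, Harke 3, Arden 7, Galen 6, Brisco 10.
Jefferson: Eskel 3, Dorne 2, Harke 2, Arden 8, Galen 6, Brisco 11.
Harke gets 3 under Webster and 2 under Jefferson.

3 and 2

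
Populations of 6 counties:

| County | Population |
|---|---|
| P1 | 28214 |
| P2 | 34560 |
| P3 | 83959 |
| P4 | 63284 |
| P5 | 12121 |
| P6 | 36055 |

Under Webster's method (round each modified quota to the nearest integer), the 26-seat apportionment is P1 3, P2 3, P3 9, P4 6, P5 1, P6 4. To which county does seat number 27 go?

P2

Priority for the next seat is population ÷ (current seats + 0.5).
Priorities: P1 8061.143, P2 9874.286, P3 8837.789, P4 9736.000, P5 8080.667, P6 8012.222.
Highest priority: P2.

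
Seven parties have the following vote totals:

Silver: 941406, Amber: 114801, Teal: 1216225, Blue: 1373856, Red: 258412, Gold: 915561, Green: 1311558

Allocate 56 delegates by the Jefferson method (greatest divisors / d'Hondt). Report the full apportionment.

Silver: 9, Amber: 1, Teal: 11, Blue: 13, Red: 2, Gold: 8, Green: 12

Standard divisor 6131819/56 ≈ 109496.768; standard quotas: Silver 8.598, Amber 1.048, Teal 11.107, Blue 12.547, Red 2.360, Gold 8.362, Green 11.978.
Rounding down gives 8, 1, 11, 12, 2, 8, 11 = 53 seats, so the divisor must be adjusted.
With modified divisor 103200: modified quotas Silver 9.122, Amber 1.112, Teal 11.785, Blue 13.313, Red 2.504, Gold 8.872, Green 12.709.
Rounding down: Silver 9, Amber 1, Teal 11, Blue 13, Red 2, Gold 8, Green 12 (total 56).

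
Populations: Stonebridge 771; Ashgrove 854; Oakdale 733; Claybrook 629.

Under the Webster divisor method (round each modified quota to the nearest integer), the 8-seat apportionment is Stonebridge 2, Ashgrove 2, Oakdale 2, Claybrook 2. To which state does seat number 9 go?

Ashgrove

Priority for the next seat is population ÷ (current seats + 0.5).
Priorities: Stonebridge 308.400, Ashgrove 341.600, Oakdale 293.200, Claybrook 251.600.
Highest priority: Ashgrove.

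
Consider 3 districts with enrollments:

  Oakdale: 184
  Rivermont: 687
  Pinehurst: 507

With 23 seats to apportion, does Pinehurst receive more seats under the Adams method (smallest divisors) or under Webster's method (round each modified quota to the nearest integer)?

Adams: Oakdale 3, Rivermont 11, Pinehurst 9.
Webster: Oakdale 3, Rivermont 12, Pinehurst 8.
Pinehurst gets 9 under Adams and 8 under Webster.

Adams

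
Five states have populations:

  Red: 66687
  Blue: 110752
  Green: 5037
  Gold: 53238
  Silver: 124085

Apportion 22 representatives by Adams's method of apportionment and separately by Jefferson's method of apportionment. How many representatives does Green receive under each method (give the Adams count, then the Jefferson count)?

1 and 0

Adams: Red 4, Blue 7, Green 1, Gold 3, Silver 7.
Jefferson: Red 4, Blue 7, Green 0, Gold 3, Silver 8.
Green gets 1 under Adams and 0 under Jefferson.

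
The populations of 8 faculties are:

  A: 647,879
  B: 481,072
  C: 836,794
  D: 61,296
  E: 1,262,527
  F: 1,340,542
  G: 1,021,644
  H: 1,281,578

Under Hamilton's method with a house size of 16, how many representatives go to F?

3

Standard divisor: 6933332 ÷ 16 ≈ 433333.25.
Standard quotas: A 1.4951, B 1.1102, C 1.9311, D 0.1415, E 2.9135, F 3.0936, G 2.3576, H 2.9575.
Lower quotas: A 1, B 1, C 1, D 0, E 2, F 3, G 2, H 2 (sum 12, leaving 4 seats).
Remainders in descending order: H 0.9575, C 0.9311, E 0.9135, A 0.4951, G 0.3576, D 0.1415, B 0.1102, F 0.0936.
The surplus seats go to H, C, E, A.
F receives 3.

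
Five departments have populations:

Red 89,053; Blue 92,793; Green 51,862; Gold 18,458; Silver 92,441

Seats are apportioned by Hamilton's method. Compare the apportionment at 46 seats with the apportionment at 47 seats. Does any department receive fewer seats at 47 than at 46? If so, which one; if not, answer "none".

Gold

At 46 seats: Red 12, Blue 12, Green 7, Gold 3, Silver 12.
At 47 seats: Red 12, Blue 13, Green 7, Gold 2, Silver 13.
Gold drops from 3 to 2.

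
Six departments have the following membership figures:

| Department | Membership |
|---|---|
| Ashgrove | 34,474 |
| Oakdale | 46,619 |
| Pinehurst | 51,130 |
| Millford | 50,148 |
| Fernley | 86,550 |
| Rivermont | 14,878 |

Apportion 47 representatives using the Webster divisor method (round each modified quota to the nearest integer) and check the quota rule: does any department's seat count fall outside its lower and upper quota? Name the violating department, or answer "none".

Standard quotas: Ashgrove 5.709, Oakdale 7.721, Pinehurst 8.468, Millford 8.305, Fernley 14.334, Rivermont 2.464.
Webster allocation: Ashgrove 6, Oakdale 8, Pinehurst 9, Millford 8, Fernley 14, Rivermont 2.
Every allocation lies between the lower and upper quota.

none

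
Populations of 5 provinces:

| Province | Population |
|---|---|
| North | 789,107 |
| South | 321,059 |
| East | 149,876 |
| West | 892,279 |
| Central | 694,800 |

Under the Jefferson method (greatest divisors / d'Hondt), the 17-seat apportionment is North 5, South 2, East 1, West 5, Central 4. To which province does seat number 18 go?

Priority for the next seat is population ÷ (current seats + 1).
Priorities: North 131517.833, South 107019.667, East 74938.000, West 148713.167, Central 138960.000.
Highest priority: West.

West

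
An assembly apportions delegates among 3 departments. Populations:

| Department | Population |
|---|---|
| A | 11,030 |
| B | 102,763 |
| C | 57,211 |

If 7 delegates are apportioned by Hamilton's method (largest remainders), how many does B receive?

4

Total 171004; standard divisor 171004/7 ≈ 24429.143.
Standard quotas: A 0.4515, B 4.2066, C 2.3419.
Lower quotas: A 0, B 4, C 2 (sum 6, leaving 1 seat).
Remainders in descending order: A 0.4515, C 0.3419, B 0.2066.
The surplus seat goes to A.
B receives 4.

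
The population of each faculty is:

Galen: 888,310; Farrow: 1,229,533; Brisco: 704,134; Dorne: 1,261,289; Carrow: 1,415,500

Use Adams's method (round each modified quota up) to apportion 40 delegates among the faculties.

Galen 7, Farrow 9, Brisco 5, Dorne 9, Carrow 10

Standard divisor 5498766/40 ≈ 137469.15; standard quotas: Galen 6.462, Farrow 8.944, Brisco 5.122, Dorne 9.175, Carrow 10.297.
Rounding up gives 7, 9, 6, 10, 11 = 43 seats, so the divisor must be adjusted.
With modified divisor 144800: modified quotas Galen 6.135, Farrow 8.491, Brisco 4.863, Dorne 8.711, Carrow 9.776.
Rounding up: Galen 7, Farrow 9, Brisco 5, Dorne 9, Carrow 10 (total 40).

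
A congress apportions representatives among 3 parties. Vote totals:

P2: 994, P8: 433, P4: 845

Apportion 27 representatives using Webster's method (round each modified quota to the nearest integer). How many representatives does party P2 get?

12

Standard divisor 2272/27 ≈ 84.148; standard quotas: P2 11.812, P8 5.146, P4 10.042.
Rounding to the nearest integer gives P2 12, P8 5, P4 10 — total 27, matching the house size, so no adjustment is needed.
P2 receives 12.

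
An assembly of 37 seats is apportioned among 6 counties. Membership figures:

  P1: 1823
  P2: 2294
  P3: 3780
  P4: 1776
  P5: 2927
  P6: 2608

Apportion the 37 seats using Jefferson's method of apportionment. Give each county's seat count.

Standard divisor 15208/37 ≈ 411.027; standard quotas: P1 4.435, P2 5.581, P3 9.196, P4 4.321, P5 7.121, P6 6.345.
Rounding down gives 4, 5, 9, 4, 7, 6 = 35 seats, so the divisor must be adjusted.
With modified divisor 375: modified quotas P1 4.861, P2 6.117, P3 10.080, P4 4.736, P5 7.805, P6 6.955.
Rounding down: P1 4, P2 6, P3 10, P4 4, P5 7, P6 6 (total 37).

P1 4; P2 6; P3 10; P4 4; P5 7; P6 6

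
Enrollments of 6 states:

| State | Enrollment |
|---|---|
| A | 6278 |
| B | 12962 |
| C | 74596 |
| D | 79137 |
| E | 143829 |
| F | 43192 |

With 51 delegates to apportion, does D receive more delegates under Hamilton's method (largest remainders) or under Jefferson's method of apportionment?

Jefferson

Hamilton: A 1, B 2, C 11, D 11, E 20, F 6.
Jefferson: A 0, B 1, C 11, D 12, E 21, F 6.
D gets 11 under Hamilton and 12 under Jefferson.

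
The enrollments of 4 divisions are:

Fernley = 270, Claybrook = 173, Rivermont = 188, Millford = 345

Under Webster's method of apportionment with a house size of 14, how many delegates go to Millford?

Standard divisor 976/14 ≈ 69.714; standard quotas: Fernley 3.873, Claybrook 2.482, Rivermont 2.697, Millford 4.949.
Rounding to the nearest integer gives Fernley 4, Claybrook 2, Rivermont 3, Millford 5 — total 14, matching the house size, so no adjustment is needed.
Millford receives 5.

5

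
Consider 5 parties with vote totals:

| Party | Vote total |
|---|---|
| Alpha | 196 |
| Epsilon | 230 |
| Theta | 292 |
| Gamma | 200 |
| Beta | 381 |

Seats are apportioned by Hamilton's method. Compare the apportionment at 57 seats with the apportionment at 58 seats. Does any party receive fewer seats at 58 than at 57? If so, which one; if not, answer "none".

At 57 seats: Alpha 8, Epsilon 10, Theta 13, Gamma 9, Beta 17.
At 58 seats: Alpha 9, Epsilon 10, Theta 13, Gamma 9, Beta 17.
No party's allocation decreased.

none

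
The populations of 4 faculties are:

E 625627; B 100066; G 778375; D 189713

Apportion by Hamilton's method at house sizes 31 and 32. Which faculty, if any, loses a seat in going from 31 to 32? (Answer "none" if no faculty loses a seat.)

D

At 31 seats: E 11, B 2, G 14, D 4.
At 32 seats: E 12, B 2, G 15, D 3.
D drops from 4 to 3.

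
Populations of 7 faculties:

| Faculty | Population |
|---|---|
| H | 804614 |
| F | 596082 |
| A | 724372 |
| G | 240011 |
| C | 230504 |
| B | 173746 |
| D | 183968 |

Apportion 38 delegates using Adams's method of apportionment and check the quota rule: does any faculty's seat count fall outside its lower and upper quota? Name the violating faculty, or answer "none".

none

Standard quotas: H 10.353, F 7.670, A 9.320, G 3.088, C 2.966, B 2.236, D 2.367.
Adams allocation: H 10, F 7, A 9, G 3, C 3, B 3, D 3.
Every allocation lies between the lower and upper quota.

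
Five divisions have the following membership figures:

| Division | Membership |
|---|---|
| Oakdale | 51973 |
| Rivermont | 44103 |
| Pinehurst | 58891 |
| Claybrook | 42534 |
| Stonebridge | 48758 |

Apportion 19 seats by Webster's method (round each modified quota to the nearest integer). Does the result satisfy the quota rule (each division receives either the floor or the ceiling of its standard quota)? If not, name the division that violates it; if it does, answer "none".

Standard quotas: Oakdale 4.010, Rivermont 3.403, Pinehurst 4.544, Claybrook 3.282, Stonebridge 3.762.
Webster allocation: Oakdale 4, Rivermont 3, Pinehurst 5, Claybrook 3, Stonebridge 4.
Every allocation lies between the lower and upper quota.

none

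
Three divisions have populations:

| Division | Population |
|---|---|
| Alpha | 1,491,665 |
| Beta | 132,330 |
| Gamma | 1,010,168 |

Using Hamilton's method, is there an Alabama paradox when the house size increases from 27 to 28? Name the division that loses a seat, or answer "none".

At 27 seats: Alpha 15, Beta 2, Gamma 10.
At 28 seats: Alpha 16, Beta 1, Gamma 11.
Beta drops from 2 to 1.

Beta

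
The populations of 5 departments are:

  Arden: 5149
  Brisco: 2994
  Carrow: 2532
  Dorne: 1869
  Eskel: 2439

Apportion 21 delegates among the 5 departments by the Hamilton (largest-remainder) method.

Arden=7, Brisco=4, Carrow=4, Dorne=3, Eskel=3

The standard divisor is 14983/21 ≈ 713.476.
Standard quotas: Arden 7.2168, Brisco 4.1964, Carrow 3.5488, Dorne 2.6196, Eskel 3.4185.
Lower quotas: Arden 7, Brisco 4, Carrow 3, Dorne 2, Eskel 3 (sum 19, leaving 2 seats).
Remainders in descending order: Dorne 0.6196, Carrow 0.5488, Eskel 0.4185, Arden 0.2168, Brisco 0.1964.
The surplus seats go to Dorne, Carrow.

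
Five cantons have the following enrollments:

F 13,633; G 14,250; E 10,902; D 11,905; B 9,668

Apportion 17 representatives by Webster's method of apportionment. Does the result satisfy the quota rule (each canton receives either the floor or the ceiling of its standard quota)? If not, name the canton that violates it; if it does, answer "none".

Standard quotas: F 3.840, G 4.014, E 3.071, D 3.353, B 2.723.
Webster allocation: F 4, G 4, E 3, D 3, B 3.
Every allocation lies between the lower and upper quota.

none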